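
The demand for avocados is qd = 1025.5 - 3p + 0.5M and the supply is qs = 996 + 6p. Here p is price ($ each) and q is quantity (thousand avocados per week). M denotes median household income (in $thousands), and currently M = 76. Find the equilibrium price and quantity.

p* = 7.5, q* = 1041

With M = 76, demand is qd = 1063.5 - 3p.
At equilibrium qd = qs, so 1063.5 - 3p = 996 + 6p; collecting terms, 67.5 = 9p and p* = 7.5.
Then q* = 1063.5 - 3(7.5) = 1041.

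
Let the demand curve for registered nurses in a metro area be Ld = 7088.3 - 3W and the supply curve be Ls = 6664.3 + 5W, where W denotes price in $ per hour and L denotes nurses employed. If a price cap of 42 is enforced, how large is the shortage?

Shortage = 88

With W fixed at 42, quantity demanded is 6962.3 and quantity supplied is 6874.3.
Shortage = Ld - Ls = 6962.3 - 6874.3 = 88.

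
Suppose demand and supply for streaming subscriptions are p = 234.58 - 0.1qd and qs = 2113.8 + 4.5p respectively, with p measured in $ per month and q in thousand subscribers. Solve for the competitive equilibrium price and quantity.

Inverting to quantity form: qd = 2345.8 - 10p.
The market clears where 2345.8 - 10p = 2113.8 + 4.5p. Rearranging, 14.5p = 232, hence p* = 16.
Substitute back: q* = 2345.8 - 10(16) = 2185.8.

p* = 16, q* = 2185.8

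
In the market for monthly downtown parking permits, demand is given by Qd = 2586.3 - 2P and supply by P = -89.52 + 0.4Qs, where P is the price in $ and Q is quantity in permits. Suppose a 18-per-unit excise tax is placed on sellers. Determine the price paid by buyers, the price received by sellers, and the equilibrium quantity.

Rewriting in direct form: Qs = 223.8 + 2.5P.
Sellers keep P_s = P_b - 18 per unit, so supply in terms of the buyer price is Qs = 178.8 + 2.5P_b.
Market clearing requires 2586.3 - 2P_b = 178.8 + 2.5P_b; hence 2407.5 = 4.5P_b and P_b = 535.
Then P_s = 535 - 18 = 517 and Q = 2586.3 - 2(535) = 1516.3.

P_b = 535, P_s = 517, Q = 1516.3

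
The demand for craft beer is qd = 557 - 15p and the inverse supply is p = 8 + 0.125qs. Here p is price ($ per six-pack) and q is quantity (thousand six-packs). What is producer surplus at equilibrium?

Inverting to quantity form: qs = -64 + 8p.
Equating demand and supply, 557 - 15p = -64 + 8p gives 23p = 621, so p* = 27.
From the demand curve, q* = 557 - 15(27) = 152.
Supply choke price (qs = 0): p = 8. Producer surplus = ½ × (27 - 8) × 152 = 1444.

Producer surplus = 1444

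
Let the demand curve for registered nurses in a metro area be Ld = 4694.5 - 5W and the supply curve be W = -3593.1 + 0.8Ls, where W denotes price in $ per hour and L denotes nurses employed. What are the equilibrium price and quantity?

W* = 32.5, L* = 4532

Rewriting in direct form: Ls = 4491.375 + 1.25W.
Equating demand and supply, 4694.5 - 5W = 4491.375 + 1.25W gives 6.25W = 203.125, so W* = 32.5.
Then L* = 4694.5 - 5(32.5) = 4532.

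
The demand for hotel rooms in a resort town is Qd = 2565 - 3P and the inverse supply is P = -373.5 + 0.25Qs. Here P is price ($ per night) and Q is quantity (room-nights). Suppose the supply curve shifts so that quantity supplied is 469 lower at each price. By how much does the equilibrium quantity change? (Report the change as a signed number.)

Inverting to quantity form: Qs = 1494 + 4P.
Equating demand and supply, 2565 - 3P = 1494 + 4P gives 7P = 1071, so P* = 153.
Substitute back: Q* = 2565 - 3(153) = 2106.
After the shift, supply is Qs = 1025 + 4P.
The new intersection has 1540 = 7P, i.e. P = 220, Q = 1905.
ΔQ = 1905 - 2106 = -201.

ΔQ = -201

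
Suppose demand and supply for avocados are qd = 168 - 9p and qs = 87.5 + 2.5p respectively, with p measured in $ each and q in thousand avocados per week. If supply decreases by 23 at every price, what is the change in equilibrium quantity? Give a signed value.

At equilibrium qd = qs, so 168 - 9p = 87.5 + 2.5p; collecting terms, 80.5 = 11.5p and p* = 7.
Plugging p* into demand: q* = 168 - 9(7) = 105.
After the shift, supply is qs = 64.5 + 2.5p.
New equilibrium: 103.5 = 11.5p, so p = 9 and q = 87.
Δq = 87 - 105 = -18.

Δq = -18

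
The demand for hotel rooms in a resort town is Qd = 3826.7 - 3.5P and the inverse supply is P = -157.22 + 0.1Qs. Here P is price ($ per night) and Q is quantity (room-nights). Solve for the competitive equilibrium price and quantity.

Inverting to quantity form: Qs = 1572.2 + 10P.
At equilibrium Qd = Qs, so 3826.7 - 3.5P = 1572.2 + 10P; collecting terms, 2254.5 = 13.5P and P* = 167.
Substitute back: Q* = 3826.7 - 3.5(167) = 3242.2.

P* = 167, Q* = 3242.2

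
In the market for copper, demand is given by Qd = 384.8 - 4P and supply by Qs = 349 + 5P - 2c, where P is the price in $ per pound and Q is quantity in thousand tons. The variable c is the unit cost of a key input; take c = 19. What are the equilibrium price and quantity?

P* = 8.2, Q* = 352

With c = 19, supply is Qs = 311 + 5P.
The market clears where 384.8 - 4P = 311 + 5P. Rearranging, 9P = 73.8, hence P* = 8.2.
From the demand curve, Q* = 384.8 - 4(8.2) = 352.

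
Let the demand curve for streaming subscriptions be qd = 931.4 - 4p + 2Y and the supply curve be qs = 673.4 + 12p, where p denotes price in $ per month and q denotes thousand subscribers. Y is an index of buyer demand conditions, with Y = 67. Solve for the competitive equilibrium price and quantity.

p* = 24.5, q* = 967.4

With Y = 67, demand is qd = 1065.4 - 4p.
At equilibrium qd = qs, so 1065.4 - 4p = 673.4 + 12p; collecting terms, 392 = 16p and p* = 24.5.
Plugging p* into demand: q* = 1065.4 - 4(24.5) = 967.4.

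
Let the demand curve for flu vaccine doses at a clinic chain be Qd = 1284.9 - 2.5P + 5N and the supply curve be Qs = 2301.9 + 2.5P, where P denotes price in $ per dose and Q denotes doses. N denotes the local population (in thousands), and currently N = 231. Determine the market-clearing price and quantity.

With N = 231, demand is Qd = 2439.9 - 2.5P.
At equilibrium Qd = Qs, so 2439.9 - 2.5P = 2301.9 + 2.5P; collecting terms, 138 = 5P and P* = 27.6.
Substitute back: Q* = 2439.9 - 2.5(27.6) = 2370.9.

P* = 27.6, Q* = 2370.9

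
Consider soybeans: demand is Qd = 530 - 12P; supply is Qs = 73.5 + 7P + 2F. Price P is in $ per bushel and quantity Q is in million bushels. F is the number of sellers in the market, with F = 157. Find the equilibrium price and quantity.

P* = 7.5, Q* = 440

With F = 157, supply is Qs = 387.5 + 7P.
At equilibrium Qd = Qs, so 530 - 12P = 387.5 + 7P; collecting terms, 142.5 = 19P and P* = 7.5.
From the demand curve, Q* = 530 - 12(7.5) = 440.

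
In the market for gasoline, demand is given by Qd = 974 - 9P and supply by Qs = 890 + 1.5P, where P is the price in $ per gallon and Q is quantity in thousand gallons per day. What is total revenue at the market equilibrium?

At equilibrium Qd = Qs, so 974 - 9P = 890 + 1.5P; collecting terms, 84 = 10.5P and P* = 8.
Then Q* = 974 - 9(8) = 902.
Total revenue = P* × Q* = 8 × 902 = 7216.

Total revenue = 7216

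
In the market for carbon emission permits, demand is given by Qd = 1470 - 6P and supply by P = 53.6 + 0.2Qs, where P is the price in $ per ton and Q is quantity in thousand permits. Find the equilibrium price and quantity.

P* = 158, Q* = 522

Solving each curve for Q: Qs = -268 + 5P.
Equating demand and supply, 1470 - 6P = -268 + 5P gives 11P = 1738, so P* = 158.
Substitute back: Q* = 1470 - 6(158) = 522.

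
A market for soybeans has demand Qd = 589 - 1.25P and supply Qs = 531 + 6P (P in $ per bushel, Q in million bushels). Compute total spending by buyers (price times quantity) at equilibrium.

Equating demand and supply, 589 - 1.25P = 531 + 6P gives 7.25P = 58, so P* = 8.
Plugging P* into demand: Q* = 589 - 1.25(8) = 579.
Total spending by buyers = P* × Q* = 8 × 579 = 4632.

Total spending by buyers = 4632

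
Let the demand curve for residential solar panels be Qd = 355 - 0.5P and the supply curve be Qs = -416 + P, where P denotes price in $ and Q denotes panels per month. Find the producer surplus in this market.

Producer surplus = 4802

Equating demand and supply, 355 - 0.5P = -416 + P gives 1.5P = 771, so P* = 514.
From the demand curve, Q* = 355 - 0.5(514) = 98.
Supply choke price (Qs = 0): P = 416. Producer surplus = ½ × (514 - 416) × 98 = 4802.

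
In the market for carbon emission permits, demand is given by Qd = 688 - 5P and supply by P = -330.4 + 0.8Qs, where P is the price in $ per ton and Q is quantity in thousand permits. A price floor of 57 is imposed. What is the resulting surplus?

Surplus = 81.25

Rewriting in direct form: Qs = 413 + 1.25P.
Evaluating both curves at the floor price 57 gives Qd = 403, Qs = 484.25.
Surplus = Qs - Qd = 484.25 - 403 = 81.25.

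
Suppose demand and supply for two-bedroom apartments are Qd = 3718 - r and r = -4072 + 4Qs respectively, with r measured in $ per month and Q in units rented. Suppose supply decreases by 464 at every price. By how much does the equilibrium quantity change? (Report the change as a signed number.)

In direct form, Qs = 1018 + 0.25r.
The market clears where 3718 - r = 1018 + 0.25r. Rearranging, 1.25r = 2700, hence r* = 2160.
Then Q* = 3718 - 2160 = 1558.
After the shift, supply is Qs = 554 + 0.25r.
New equilibrium: 3164 = 1.25r, so r = 2531.2 and Q = 1186.8.
ΔQ = 1186.8 - 1558 = -371.2.

ΔQ = -371.2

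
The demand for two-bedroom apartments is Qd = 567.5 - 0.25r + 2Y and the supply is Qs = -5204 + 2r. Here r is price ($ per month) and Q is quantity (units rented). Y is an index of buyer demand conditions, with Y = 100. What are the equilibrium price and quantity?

With Y = 100, demand is Qd = 767.5 - 0.25r.
At equilibrium Qd = Qs, so 767.5 - 0.25r = -5204 + 2r; collecting terms, 5971.5 = 2.25r and r* = 2654.
Plugging r* into demand: Q* = 767.5 - 0.25(2654) = 104.

r* = 2654, Q* = 104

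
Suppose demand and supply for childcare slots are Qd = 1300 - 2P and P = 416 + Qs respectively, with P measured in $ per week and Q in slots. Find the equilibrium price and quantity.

P* = 572, Q* = 156

In direct form, Qs = -416 + P.
Equating demand and supply, 1300 - 2P = -416 + P gives 3P = 1716, so P* = 572.
Plugging P* into demand: Q* = 1300 - 2(572) = 156.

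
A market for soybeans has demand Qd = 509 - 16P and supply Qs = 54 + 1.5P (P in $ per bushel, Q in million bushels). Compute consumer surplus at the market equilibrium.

The market clears where 509 - 16P = 54 + 1.5P. Rearranging, 17.5P = 455, hence P* = 26.
Substitute back: Q* = 509 - 16(26) = 93.
Demand choke price (Qd = 0): P = 509/16 = 31.8125. Consumer surplus = ½ × (31.8125 - 26) × 93 = 270.28125.

Consumer surplus = 270.28125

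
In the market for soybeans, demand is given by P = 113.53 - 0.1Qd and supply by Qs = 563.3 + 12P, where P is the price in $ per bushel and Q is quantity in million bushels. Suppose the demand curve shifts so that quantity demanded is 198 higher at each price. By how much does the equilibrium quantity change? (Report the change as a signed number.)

In direct form, Qd = 1135.3 - 10P.
The market clears where 1135.3 - 10P = 563.3 + 12P. Rearranging, 22P = 572, hence P* = 26.
Plugging P* into demand: Q* = 1135.3 - 10(26) = 875.3.
After the shift, demand is Qd = 1333.3 - 10P.
New equilibrium: 770 = 22P, so P = 35 and Q = 983.3.
ΔQ = 983.3 - 875.3 = 108.

ΔQ = 108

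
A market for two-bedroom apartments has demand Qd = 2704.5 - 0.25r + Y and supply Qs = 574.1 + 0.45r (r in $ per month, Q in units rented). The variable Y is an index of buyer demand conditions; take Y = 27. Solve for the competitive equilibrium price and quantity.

With Y = 27, demand is Qd = 2731.5 - 0.25r.
Equating demand and supply, 2731.5 - 0.25r = 574.1 + 0.45r gives 0.7r = 2157.4, so r* = 3082.
Substitute back: Q* = 2731.5 - 0.25(3082) = 1961.

r* = 3082, Q* = 1961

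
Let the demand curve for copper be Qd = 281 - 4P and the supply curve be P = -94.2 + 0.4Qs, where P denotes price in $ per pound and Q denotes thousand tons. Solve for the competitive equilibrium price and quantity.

P* = 7, Q* = 253

Rewriting in direct form: Qs = 235.5 + 2.5P.
Set Qd = Qs: 281 - 4P = 235.5 + 2.5P, so 45.5 = 6.5P and P* = 7.
From the demand curve, Q* = 281 - 4(7) = 253.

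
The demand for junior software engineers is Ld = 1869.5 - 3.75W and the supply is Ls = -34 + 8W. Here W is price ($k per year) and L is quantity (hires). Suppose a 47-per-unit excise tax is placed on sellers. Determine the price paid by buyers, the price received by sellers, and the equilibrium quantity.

W_b = 194, W_s = 147, L = 1142

Sellers keep W_s = W_b - 47 per unit, so supply in terms of the buyer price is Ls = -410 + 8W_b.
Equate demand and the shifted supply: 1869.5 - 3.75W_b = -410 + 8W_b, giving 11.75W_b = 2279.5, so W_b = 194.
Then W_s = 194 - 47 = 147 and L = 1869.5 - 3.75(194) = 1142.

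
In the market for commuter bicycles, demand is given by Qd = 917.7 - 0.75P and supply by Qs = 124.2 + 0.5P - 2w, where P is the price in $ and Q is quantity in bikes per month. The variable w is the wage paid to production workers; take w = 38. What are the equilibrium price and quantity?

P* = 695.6, Q* = 396

With w = 38, supply is Qs = 48.2 + 0.5P.
Equating demand and supply, 917.7 - 0.75P = 48.2 + 0.5P gives 1.25P = 869.5, so P* = 695.6.
Substitute back: Q* = 917.7 - 0.75(695.6) = 396.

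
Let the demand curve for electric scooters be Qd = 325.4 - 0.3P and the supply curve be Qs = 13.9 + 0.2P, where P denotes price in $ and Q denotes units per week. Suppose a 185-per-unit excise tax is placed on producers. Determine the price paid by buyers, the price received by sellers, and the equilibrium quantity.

With a tax of 185 on producers, they supply based on the net price P_s = P_b - 185, so Qs = -23.1 + 0.2P_b.
Market clearing requires 325.4 - 0.3P_b = -23.1 + 0.2P_b; hence 348.5 = 0.5P_b and P_b = 697.
Then P_s = 697 - 185 = 512 and Q = 325.4 - 0.3(697) = 116.3.

P_b = 697, P_s = 512, Q = 116.3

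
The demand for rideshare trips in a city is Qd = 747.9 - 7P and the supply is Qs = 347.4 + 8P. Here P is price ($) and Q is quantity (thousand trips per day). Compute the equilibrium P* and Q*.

P* = 26.7, Q* = 561

Set Qd = Qs: 747.9 - 7P = 347.4 + 8P, so 400.5 = 15P and P* = 26.7.
Then Q* = 747.9 - 7(26.7) = 561.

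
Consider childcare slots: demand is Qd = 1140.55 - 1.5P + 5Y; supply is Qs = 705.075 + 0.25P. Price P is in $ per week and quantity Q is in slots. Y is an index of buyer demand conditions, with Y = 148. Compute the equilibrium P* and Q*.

P* = 671.7, Q* = 873

With Y = 148, demand is Qd = 1880.55 - 1.5P.
The market clears where 1880.55 - 1.5P = 705.075 + 0.25P. Rearranging, 1.75P = 1175.475, hence P* = 671.7.
Substitute back: Q* = 1880.55 - 1.5(671.7) = 873.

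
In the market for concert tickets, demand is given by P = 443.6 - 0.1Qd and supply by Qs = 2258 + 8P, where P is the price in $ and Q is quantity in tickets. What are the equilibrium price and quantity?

Inverting to quantity form: Qd = 4436 - 10P.
The market clears where 4436 - 10P = 2258 + 8P. Rearranging, 18P = 2178, hence P* = 121.
Substitute back: Q* = 4436 - 10(121) = 3226.

P* = 121, Q* = 3226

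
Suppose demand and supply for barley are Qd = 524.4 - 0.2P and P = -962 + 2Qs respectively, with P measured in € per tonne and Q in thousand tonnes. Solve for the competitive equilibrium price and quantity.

In direct form, Qs = 481 + 0.5P.
At equilibrium Qd = Qs, so 524.4 - 0.2P = 481 + 0.5P; collecting terms, 43.4 = 0.7P and P* = 62.
Plugging P* into demand: Q* = 524.4 - 0.2(62) = 512.

P* = 62, Q* = 512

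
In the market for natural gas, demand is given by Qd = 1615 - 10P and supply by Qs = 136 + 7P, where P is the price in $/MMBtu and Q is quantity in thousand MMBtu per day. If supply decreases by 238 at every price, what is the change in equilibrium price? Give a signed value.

At equilibrium Qd = Qs, so 1615 - 10P = 136 + 7P; collecting terms, 1479 = 17P and P* = 87.
Plugging P* into demand: Q* = 1615 - 10(87) = 745.
After the shift, supply is Qs = -102 + 7P.
Re-solving, 17P = 1717 gives P = 101 and Q = 605.
ΔP = 101 - 87 = 14.

ΔP = 14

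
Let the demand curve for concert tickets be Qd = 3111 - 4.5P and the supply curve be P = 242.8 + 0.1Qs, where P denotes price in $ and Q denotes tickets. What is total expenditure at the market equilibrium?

Solving each curve for Q: Qs = -2428 + 10P.
Equating demand and supply, 3111 - 4.5P = -2428 + 10P gives 14.5P = 5539, so P* = 382.
Then Q* = 3111 - 4.5(382) = 1392.
Total expenditure = P* × Q* = 382 × 1392 = 531744.

Total expenditure = 531744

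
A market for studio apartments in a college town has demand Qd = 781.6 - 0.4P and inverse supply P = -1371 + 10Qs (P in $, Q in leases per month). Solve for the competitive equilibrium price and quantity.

P* = 1289, Q* = 266

In direct form, Qs = 137.1 + 0.1P.
The market clears where 781.6 - 0.4P = 137.1 + 0.1P. Rearranging, 0.5P = 644.5, hence P* = 1289.
Substitute back: Q* = 781.6 - 0.4(1289) = 266.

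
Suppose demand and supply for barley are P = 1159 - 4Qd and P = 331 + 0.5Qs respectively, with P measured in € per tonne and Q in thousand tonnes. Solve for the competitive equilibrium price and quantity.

Inverting to quantity form: Qd = 289.75 - 0.25P and Qs = -662 + 2P.
The market clears where 289.75 - 0.25P = -662 + 2P. Rearranging, 2.25P = 951.75, hence P* = 423.
From the demand curve, Q* = 289.75 - 0.25(423) = 184.

P* = 423, Q* = 184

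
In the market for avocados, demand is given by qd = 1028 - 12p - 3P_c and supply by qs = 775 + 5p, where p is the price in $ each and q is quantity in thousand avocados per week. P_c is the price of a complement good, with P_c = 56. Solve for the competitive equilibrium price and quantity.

With P_c = 56, demand is qd = 860 - 12p.
Set qd = qs: 860 - 12p = 775 + 5p, so 85 = 17p and p* = 5.
Plugging p* into demand: q* = 860 - 12(5) = 800.

p* = 5, q* = 800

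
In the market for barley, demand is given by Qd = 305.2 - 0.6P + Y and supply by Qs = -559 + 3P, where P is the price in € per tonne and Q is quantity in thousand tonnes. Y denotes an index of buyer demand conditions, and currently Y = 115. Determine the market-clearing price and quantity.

P* = 272, Q* = 257

With Y = 115, demand is Qd = 420.2 - 0.6P.
Set Qd = Qs: 420.2 - 0.6P = -559 + 3P, so 979.2 = 3.6P and P* = 272.
Substitute back: Q* = 420.2 - 0.6(272) = 257.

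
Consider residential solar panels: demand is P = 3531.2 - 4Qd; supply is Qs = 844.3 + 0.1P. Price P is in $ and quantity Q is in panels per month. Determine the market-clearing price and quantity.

Solving each curve for Q: Qd = 882.8 - 0.25P.
Equating demand and supply, 882.8 - 0.25P = 844.3 + 0.1P gives 0.35P = 38.5, so P* = 110.
Substitute back: Q* = 882.8 - 0.25(110) = 855.3.

P* = 110, Q* = 855.3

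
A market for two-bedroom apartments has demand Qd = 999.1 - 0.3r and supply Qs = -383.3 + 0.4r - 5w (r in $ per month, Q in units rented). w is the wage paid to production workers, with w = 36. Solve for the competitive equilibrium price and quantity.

r* = 2232, Q* = 329.5

With w = 36, supply is Qs = -563.3 + 0.4r.
The market clears where 999.1 - 0.3r = -563.3 + 0.4r. Rearranging, 0.7r = 1562.4, hence r* = 2232.
Substitute back: Q* = 999.1 - 0.3(2232) = 329.5.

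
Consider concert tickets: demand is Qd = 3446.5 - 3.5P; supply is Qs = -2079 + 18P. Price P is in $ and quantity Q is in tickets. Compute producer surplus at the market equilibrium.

Set Qd = Qs: 3446.5 - 3.5P = -2079 + 18P, so 5525.5 = 21.5P and P* = 257.
Plugging P* into demand: Q* = 3446.5 - 3.5(257) = 2547.
Supply choke price (Qs = 0): P = 115.5. Producer surplus = ½ × (257 - 115.5) × 2547 = 180200.25.

Producer surplus = 180200.25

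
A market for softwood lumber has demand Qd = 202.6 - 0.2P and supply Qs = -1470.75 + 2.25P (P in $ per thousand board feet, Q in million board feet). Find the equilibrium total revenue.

Total revenue = 45078

Equating demand and supply, 202.6 - 0.2P = -1470.75 + 2.25P gives 2.45P = 1673.35, so P* = 683.
Plugging P* into demand: Q* = 202.6 - 0.2(683) = 66.
Total revenue = P* × Q* = 683 × 66 = 45078.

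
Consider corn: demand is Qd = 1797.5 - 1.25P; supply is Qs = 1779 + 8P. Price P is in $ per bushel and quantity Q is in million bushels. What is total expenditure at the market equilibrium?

Set Qd = Qs: 1797.5 - 1.25P = 1779 + 8P, so 18.5 = 9.25P and P* = 2.
Then Q* = 1797.5 - 1.25(2) = 1795.
Total expenditure = P* × Q* = 2 × 1795 = 3590.

Total expenditure = 3590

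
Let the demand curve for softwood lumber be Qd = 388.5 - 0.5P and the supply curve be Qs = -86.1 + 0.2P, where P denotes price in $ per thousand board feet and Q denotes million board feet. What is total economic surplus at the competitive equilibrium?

Total surplus = 8575.875

At equilibrium Qd = Qs, so 388.5 - 0.5P = -86.1 + 0.2P; collecting terms, 474.6 = 0.7P and P* = 678.
From the demand curve, Q* = 388.5 - 0.5(678) = 49.5.
Demand choke price = 777; supply choke price = 430.5. CS = ½(777 - 678)(49.5) = 2450.25; PS = ½(678 - 430.5)(49.5) = 6125.625. Total surplus = 8575.875.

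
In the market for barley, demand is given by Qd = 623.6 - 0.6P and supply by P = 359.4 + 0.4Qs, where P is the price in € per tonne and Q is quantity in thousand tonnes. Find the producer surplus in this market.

Rewriting in direct form: Qs = -898.5 + 2.5P.
Equating demand and supply, 623.6 - 0.6P = -898.5 + 2.5P gives 3.1P = 1522.1, so P* = 491.
Plugging P* into demand: Q* = 623.6 - 0.6(491) = 329.
Supply choke price (Qs = 0): P = 359.4. Producer surplus = ½ × (491 - 359.4) × 329 = 21648.2.

Producer surplus = 21648.2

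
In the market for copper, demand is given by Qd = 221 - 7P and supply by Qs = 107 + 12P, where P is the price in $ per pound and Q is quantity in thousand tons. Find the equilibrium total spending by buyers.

Set Qd = Qs: 221 - 7P = 107 + 12P, so 114 = 19P and P* = 6.
Plugging P* into demand: Q* = 221 - 7(6) = 179.
Total spending by buyers = P* × Q* = 6 × 179 = 1074.

Total spending by buyers = 1074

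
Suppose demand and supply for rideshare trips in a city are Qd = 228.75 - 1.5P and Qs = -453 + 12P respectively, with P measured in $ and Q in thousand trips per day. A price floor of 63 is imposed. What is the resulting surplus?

Surplus = 168.75

With P fixed at 63, quantity demanded is 134.25 and quantity supplied is 303.
Surplus = Qs - Qd = 303 - 134.25 = 168.75.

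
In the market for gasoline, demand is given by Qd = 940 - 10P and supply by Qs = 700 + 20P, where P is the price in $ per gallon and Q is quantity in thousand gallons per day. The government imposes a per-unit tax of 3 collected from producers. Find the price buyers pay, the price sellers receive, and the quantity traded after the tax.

P_b = 10, P_s = 7, Q = 840

With a tax of 3 on producers, they supply based on the net price P_s = P_b - 3, so Qs = 640 + 20P_b.
Equate demand and the shifted supply: 940 - 10P_b = 640 + 20P_b, giving 30P_b = 300, so P_b = 10.
So P_s = 7 and the quantity traded is Q = 940 - 10(10) = 840.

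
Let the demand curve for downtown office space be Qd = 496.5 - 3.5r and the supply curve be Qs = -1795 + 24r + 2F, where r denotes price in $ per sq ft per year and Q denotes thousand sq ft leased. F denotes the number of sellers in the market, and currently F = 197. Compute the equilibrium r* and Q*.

r* = 69, Q* = 255

With F = 197, supply is Qs = -1401 + 24r.
Equating demand and supply, 496.5 - 3.5r = -1401 + 24r gives 27.5r = 1897.5, so r* = 69.
Plugging r* into demand: Q* = 496.5 - 3.5(69) = 255.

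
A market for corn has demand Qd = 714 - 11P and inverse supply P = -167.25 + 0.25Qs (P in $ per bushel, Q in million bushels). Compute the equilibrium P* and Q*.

P* = 3, Q* = 681

Solving each curve for Q: Qs = 669 + 4P.
Equating demand and supply, 714 - 11P = 669 + 4P gives 15P = 45, so P* = 3.
From the demand curve, Q* = 714 - 11(3) = 681.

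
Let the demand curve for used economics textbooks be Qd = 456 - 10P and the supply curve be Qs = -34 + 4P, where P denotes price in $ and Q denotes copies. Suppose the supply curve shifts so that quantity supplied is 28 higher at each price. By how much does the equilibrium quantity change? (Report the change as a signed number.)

ΔQ = 20

Set Qd = Qs: 456 - 10P = -34 + 4P, so 490 = 14P and P* = 35.
From the demand curve, Q* = 456 - 10(35) = 106.
After the shift, supply is Qs = -6 + 4P.
The new intersection has 462 = 14P, i.e. P = 33, Q = 126.
ΔQ = 126 - 106 = 20.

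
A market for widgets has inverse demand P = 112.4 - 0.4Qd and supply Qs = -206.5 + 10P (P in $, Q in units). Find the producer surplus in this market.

Producer surplus = 1683.6125

Inverting to quantity form: Qd = 281 - 2.5P.
Equating demand and supply, 281 - 2.5P = -206.5 + 10P gives 12.5P = 487.5, so P* = 39.
Plugging P* into demand: Q* = 281 - 2.5(39) = 183.5.
Supply choke price (Qs = 0): P = 20.65. Producer surplus = ½ × (39 - 20.65) × 183.5 = 1683.6125.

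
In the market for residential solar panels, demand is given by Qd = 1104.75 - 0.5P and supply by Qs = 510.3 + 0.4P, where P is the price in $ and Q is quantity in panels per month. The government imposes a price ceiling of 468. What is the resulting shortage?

Evaluating both curves at the ceiling price 468 gives Qd = 870.75, Qs = 697.5.
Shortage = Qd - Qs = 870.75 - 697.5 = 173.25.

Shortage = 173.25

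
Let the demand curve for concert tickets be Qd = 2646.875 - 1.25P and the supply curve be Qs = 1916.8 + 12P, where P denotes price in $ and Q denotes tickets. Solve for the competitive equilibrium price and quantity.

Equating demand and supply, 2646.875 - 1.25P = 1916.8 + 12P gives 13.25P = 730.075, so P* = 55.1.
From the demand curve, Q* = 2646.875 - 1.25(55.1) = 2578.

P* = 55.1, Q* = 2578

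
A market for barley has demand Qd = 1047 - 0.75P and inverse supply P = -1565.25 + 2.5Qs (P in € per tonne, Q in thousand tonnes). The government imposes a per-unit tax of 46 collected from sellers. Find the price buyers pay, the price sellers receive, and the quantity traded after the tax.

Rewriting in direct form: Qs = 626.1 + 0.4P.
With a tax of 46 on sellers, they supply based on the net price P_s = P_b - 46, so Qs = 607.7 + 0.4P_b.
Equate demand and the shifted supply: 1047 - 0.75P_b = 607.7 + 0.4P_b, giving 1.15P_b = 439.3, so P_b = 382.
Then P_s = 382 - 46 = 336 and Q = 1047 - 0.75(382) = 760.5.

P_b = 382, P_s = 336, Q = 760.5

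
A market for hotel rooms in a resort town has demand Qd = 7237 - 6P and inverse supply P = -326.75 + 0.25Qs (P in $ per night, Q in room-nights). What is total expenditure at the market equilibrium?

Total expenditure = 2181647

Rewriting in direct form: Qs = 1307 + 4P.
Equating demand and supply, 7237 - 6P = 1307 + 4P gives 10P = 5930, so P* = 593.
Plugging P* into demand: Q* = 7237 - 6(593) = 3679.
Total expenditure = P* × Q* = 593 × 3679 = 2181647.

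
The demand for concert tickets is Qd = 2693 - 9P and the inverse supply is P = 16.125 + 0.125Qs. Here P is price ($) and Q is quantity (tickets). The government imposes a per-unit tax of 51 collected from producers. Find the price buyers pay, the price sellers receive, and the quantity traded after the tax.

Inverting to quantity form: Qs = -129 + 8P.
The tax drives a wedge P_b - P_s = 51. Substituting P_s = P_b - 51 into supply: Qs = -537 + 8P_b.
Equate demand and the shifted supply: 2693 - 9P_b = -537 + 8P_b, giving 17P_b = 3230, so P_b = 190.
So P_s = 139 and the quantity traded is Q = 2693 - 9(190) = 983.

P_b = 190, P_s = 139, Q = 983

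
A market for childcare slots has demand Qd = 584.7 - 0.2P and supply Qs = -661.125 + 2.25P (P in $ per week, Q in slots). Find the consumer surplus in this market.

Consumer surplus = 583222.5

At equilibrium Qd = Qs, so 584.7 - 0.2P = -661.125 + 2.25P; collecting terms, 1245.825 = 2.45P and P* = 508.5.
Then Q* = 584.7 - 0.2(508.5) = 483.
Demand choke price (Qd = 0): P = 584.7/0.2 = 2923.5. Consumer surplus = ½ × (2923.5 - 508.5) × 483 = 583222.5.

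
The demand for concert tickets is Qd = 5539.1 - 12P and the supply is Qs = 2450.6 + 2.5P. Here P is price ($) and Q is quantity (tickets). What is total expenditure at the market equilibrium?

Total expenditure = 635400.3

Set Qd = Qs: 5539.1 - 12P = 2450.6 + 2.5P, so 3088.5 = 14.5P and P* = 213.
From the demand curve, Q* = 5539.1 - 12(213) = 2983.1.
Total expenditure = P* × Q* = 213 × 2983.1 = 635400.3.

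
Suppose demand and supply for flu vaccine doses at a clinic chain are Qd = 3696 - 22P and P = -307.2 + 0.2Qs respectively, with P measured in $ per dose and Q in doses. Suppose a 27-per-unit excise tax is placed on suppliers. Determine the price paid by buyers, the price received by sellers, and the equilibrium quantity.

P_b = 85, P_s = 58, Q = 1826

Rewriting in direct form: Qs = 1536 + 5P.
The tax drives a wedge P_b - P_s = 27. Substituting P_s = P_b - 27 into supply: Qs = 1401 + 5P_b.
Set Qd = Qs: 3696 - 22P_b = 1401 + 5P_b, so 2295 = 27P_b and P_b = 85.
Then P_s = 85 - 27 = 58 and Q = 3696 - 22(85) = 1826.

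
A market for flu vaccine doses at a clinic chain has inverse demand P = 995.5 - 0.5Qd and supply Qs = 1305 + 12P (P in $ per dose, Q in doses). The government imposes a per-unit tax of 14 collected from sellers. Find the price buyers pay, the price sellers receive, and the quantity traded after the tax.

In direct form, Qd = 1991 - 2P.
The tax drives a wedge P_b - P_s = 14. Substituting P_s = P_b - 14 into supply: Qs = 1137 + 12P_b.
Equate demand and the shifted supply: 1991 - 2P_b = 1137 + 12P_b, giving 14P_b = 854, so P_b = 61.
Then P_s = 61 - 14 = 47 and Q = 1991 - 2(61) = 1869.

P_b = 61, P_s = 47, Q = 1869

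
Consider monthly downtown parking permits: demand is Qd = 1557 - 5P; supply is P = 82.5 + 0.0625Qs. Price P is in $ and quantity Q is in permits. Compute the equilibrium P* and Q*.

Inverting to quantity form: Qs = -1320 + 16P.
The market clears where 1557 - 5P = -1320 + 16P. Rearranging, 21P = 2877, hence P* = 137.
Then Q* = 1557 - 5(137) = 872.

P* = 137, Q* = 872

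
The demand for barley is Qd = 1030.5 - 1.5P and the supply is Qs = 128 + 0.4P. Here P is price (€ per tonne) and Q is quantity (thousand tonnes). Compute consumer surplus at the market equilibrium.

At equilibrium Qd = Qs, so 1030.5 - 1.5P = 128 + 0.4P; collecting terms, 902.5 = 1.9P and P* = 475.
Substitute back: Q* = 1030.5 - 1.5(475) = 318.
Demand choke price (Qd = 0): P = 1030.5/1.5 = 687. Consumer surplus = ½ × (687 - 475) × 318 = 33708.

Consumer surplus = 33708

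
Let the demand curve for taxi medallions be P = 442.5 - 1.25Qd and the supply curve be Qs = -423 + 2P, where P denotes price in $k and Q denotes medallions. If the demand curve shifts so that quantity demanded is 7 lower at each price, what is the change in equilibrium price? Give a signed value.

Inverting to quantity form: Qd = 354 - 0.8P.
Equating demand and supply, 354 - 0.8P = -423 + 2P gives 2.8P = 777, so P* = 277.5.
Substitute back: Q* = 354 - 0.8(277.5) = 132.
After the shift, demand is Qd = 347 - 0.8P.
Re-solving, 2.8P = 770 gives P = 275 and Q = 127.
ΔP = 275 - 277.5 = -2.5.

ΔP = -2.5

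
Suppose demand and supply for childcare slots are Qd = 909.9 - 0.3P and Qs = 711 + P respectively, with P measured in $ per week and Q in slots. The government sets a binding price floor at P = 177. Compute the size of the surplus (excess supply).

Surplus = 31.2

Evaluating both curves at the floor price 177 gives Qd = 856.8, Qs = 888.
Surplus = Qs - Qd = 888 - 856.8 = 31.2.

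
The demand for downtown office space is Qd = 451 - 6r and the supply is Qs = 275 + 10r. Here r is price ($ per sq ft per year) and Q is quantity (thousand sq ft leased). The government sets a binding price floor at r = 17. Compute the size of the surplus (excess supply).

Surplus = 96

With r fixed at 17, quantity demanded is 349 and quantity supplied is 445.
Surplus = Qs - Qd = 445 - 349 = 96.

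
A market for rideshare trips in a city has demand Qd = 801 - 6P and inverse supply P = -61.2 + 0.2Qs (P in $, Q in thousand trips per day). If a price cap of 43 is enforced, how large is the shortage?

Shortage = 22

In direct form, Qs = 306 + 5P.
With P fixed at 43, quantity demanded is 543 and quantity supplied is 521.
Shortage = Qd - Qs = 543 - 521 = 22.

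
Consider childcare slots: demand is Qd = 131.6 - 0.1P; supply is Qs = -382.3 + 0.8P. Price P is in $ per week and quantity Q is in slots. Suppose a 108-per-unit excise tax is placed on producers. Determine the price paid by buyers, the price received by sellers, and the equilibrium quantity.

Producers keep P_s = P_b - 108 per unit, so supply in terms of the buyer price is Qs = -468.7 + 0.8P_b.
Set Qd = Qs: 131.6 - 0.1P_b = -468.7 + 0.8P_b, so 600.3 = 0.9P_b and P_b = 667.
So P_s = 559 and the quantity traded is Q = 131.6 - 0.1(667) = 64.9.

P_b = 667, P_s = 559, Q = 64.9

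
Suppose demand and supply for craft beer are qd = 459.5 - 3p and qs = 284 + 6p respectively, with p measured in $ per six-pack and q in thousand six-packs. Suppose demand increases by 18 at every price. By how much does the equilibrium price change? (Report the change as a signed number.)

Δp = 2

At equilibrium qd = qs, so 459.5 - 3p = 284 + 6p; collecting terms, 175.5 = 9p and p* = 19.5.
Plugging p* into demand: q* = 459.5 - 3(19.5) = 401.
After the shift, demand is qd = 477.5 - 3p.
The new intersection has 193.5 = 9p, i.e. p = 21.5, q = 413.
Δp = 21.5 - 19.5 = 2.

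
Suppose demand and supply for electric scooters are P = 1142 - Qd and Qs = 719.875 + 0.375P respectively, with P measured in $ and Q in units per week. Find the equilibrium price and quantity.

P* = 307, Q* = 835

Inverting to quantity form: Qd = 1142 - P.
Equating demand and supply, 1142 - P = 719.875 + 0.375P gives 1.375P = 422.125, so P* = 307.
Substitute back: Q* = 1142 - 307 = 835.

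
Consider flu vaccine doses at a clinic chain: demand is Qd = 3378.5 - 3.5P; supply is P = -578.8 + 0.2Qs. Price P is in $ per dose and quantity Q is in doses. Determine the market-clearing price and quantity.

P* = 57, Q* = 3179

Rewriting in direct form: Qs = 2894 + 5P.
The market clears where 3378.5 - 3.5P = 2894 + 5P. Rearranging, 8.5P = 484.5, hence P* = 57.
Then Q* = 3378.5 - 3.5(57) = 3179.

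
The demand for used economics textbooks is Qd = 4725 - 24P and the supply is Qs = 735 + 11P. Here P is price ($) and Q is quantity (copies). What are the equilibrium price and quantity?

Set Qd = Qs: 4725 - 24P = 735 + 11P, so 3990 = 35P and P* = 114.
From the demand curve, Q* = 4725 - 24(114) = 1989.

P* = 114, Q* = 1989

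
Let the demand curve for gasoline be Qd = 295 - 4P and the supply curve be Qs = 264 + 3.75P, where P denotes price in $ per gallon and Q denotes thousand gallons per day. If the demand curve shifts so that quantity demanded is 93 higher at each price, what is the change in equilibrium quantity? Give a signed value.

Equating demand and supply, 295 - 4P = 264 + 3.75P gives 7.75P = 31, so P* = 4.
Plugging P* into demand: Q* = 295 - 4(4) = 279.
After the shift, demand is Qd = 388 - 4P.
New equilibrium: 124 = 7.75P, so P = 16 and Q = 324.
ΔQ = 324 - 279 = 45.

ΔQ = 45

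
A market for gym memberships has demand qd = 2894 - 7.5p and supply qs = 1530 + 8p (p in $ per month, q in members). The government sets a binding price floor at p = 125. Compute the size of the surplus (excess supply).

Surplus = 573.5

With p fixed at 125, quantity demanded is 1956.5 and quantity supplied is 2530.
Surplus = qs - qd = 2530 - 1956.5 = 573.5.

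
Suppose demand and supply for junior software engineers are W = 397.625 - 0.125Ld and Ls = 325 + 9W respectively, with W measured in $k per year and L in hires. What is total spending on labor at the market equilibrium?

Solving each curve for L: Ld = 3181 - 8W.
The market clears where 3181 - 8W = 325 + 9W. Rearranging, 17W = 2856, hence W* = 168.
From the demand curve, L* = 3181 - 8(168) = 1837.
Total spending on labor = W* × L* = 168 × 1837 = 308616.

Total spending on labor = 308616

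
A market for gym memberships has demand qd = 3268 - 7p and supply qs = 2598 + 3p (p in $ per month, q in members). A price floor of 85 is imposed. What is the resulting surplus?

Surplus = 180

At p = 85: qd = 2673 and qs = 2853.
Surplus = qs - qd = 2853 - 2673 = 180.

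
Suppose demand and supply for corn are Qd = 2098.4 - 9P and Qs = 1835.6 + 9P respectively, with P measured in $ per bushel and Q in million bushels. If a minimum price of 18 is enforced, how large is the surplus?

With P fixed at 18, quantity demanded is 1936.4 and quantity supplied is 1997.6.
Surplus = Qs - Qd = 1997.6 - 1936.4 = 61.2.

Surplus = 61.2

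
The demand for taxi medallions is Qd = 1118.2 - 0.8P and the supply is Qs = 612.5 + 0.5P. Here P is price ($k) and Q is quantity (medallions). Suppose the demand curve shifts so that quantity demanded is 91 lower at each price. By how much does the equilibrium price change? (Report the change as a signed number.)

ΔP = -70

Equating demand and supply, 1118.2 - 0.8P = 612.5 + 0.5P gives 1.3P = 505.7, so P* = 389.
Substitute back: Q* = 1118.2 - 0.8(389) = 807.
After the shift, demand is Qd = 1027.2 - 0.8P.
New equilibrium: 414.7 = 1.3P, so P = 319 and Q = 772.
ΔP = 319 - 389 = -70.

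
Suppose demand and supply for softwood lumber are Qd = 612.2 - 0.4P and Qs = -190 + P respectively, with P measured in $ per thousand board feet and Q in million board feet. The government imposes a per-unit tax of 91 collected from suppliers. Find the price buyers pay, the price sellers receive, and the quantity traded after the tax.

Suppliers keep P_s = P_b - 91 per unit, so supply in terms of the buyer price is Qs = -281 + P_b.
Set Qd = Qs: 612.2 - 0.4P_b = -281 + P_b, so 893.2 = 1.4P_b and P_b = 638.
So P_s = 547 and the quantity traded is Q = 612.2 - 0.4(638) = 357.

P_b = 638, P_s = 547, Q = 357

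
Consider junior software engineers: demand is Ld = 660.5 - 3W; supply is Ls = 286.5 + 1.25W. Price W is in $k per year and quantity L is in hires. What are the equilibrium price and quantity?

W* = 88, L* = 396.5

The market clears where 660.5 - 3W = 286.5 + 1.25W. Rearranging, 4.25W = 374, hence W* = 88.
Substitute back: L* = 660.5 - 3(88) = 396.5.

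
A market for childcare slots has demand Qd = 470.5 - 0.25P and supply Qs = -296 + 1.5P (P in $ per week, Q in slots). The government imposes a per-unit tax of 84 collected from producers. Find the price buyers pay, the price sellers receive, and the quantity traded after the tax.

The tax drives a wedge P_b - P_s = 84. Substituting P_s = P_b - 84 into supply: Qs = -422 + 1.5P_b.
Set Qd = Qs: 470.5 - 0.25P_b = -422 + 1.5P_b, so 892.5 = 1.75P_b and P_b = 510.
So P_s = 426 and the quantity traded is Q = 470.5 - 0.25(510) = 343.

P_b = 510, P_s = 426, Q = 343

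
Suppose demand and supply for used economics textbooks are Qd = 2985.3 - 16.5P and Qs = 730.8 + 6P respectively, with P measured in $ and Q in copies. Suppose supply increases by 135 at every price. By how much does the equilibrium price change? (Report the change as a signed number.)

Equating demand and supply, 2985.3 - 16.5P = 730.8 + 6P gives 22.5P = 2254.5, so P* = 100.2.
Then Q* = 2985.3 - 16.5(100.2) = 1332.
After the shift, supply is Qs = 865.8 + 6P.
New equilibrium: 2119.5 = 22.5P, so P = 94.2 and Q = 1431.
ΔP = 94.2 - 100.2 = -6.

ΔP = -6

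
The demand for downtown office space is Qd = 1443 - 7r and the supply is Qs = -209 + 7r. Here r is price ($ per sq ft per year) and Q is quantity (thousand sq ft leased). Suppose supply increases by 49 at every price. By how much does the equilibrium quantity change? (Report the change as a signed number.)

Set Qd = Qs: 1443 - 7r = -209 + 7r, so 1652 = 14r and r* = 118.
Substitute back: Q* = 1443 - 7(118) = 617.
After the shift, supply is Qs = -160 + 7r.
The new intersection has 1603 = 14r, i.e. r = 114.5, Q = 641.5.
ΔQ = 641.5 - 617 = 24.5.

ΔQ = 24.5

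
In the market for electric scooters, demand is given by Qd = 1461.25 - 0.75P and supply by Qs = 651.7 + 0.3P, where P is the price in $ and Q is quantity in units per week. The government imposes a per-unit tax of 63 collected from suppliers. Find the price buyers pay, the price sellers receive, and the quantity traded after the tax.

The tax drives a wedge P_b - P_s = 63. Substituting P_s = P_b - 63 into supply: Qs = 632.8 + 0.3P_b.
Set Qd = Qs: 1461.25 - 0.75P_b = 632.8 + 0.3P_b, so 828.45 = 1.05P_b and P_b = 789.
Then P_s = 789 - 63 = 726 and Q = 1461.25 - 0.75(789) = 869.5.

P_b = 789, P_s = 726, Q = 869.5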